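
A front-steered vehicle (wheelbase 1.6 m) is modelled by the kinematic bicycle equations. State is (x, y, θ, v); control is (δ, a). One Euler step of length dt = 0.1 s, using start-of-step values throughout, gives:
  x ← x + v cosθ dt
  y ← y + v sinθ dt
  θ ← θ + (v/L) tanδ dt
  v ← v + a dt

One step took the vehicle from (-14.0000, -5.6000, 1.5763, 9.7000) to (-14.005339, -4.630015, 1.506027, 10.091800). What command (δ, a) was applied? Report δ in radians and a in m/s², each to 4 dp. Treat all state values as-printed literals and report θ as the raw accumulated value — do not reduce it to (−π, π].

δ = -0.1154, a = 3.9180

a = (v'−v)/dt = (0.391800)/0.1 = 3.9180
Δθ = θ'−θ = -0.070273;  (v·dt/L) = 9.7000·0.1/1.6 = 0.606250
tan δ = Δθ·L/(v·dt) = -0.115914  →  δ = -0.1154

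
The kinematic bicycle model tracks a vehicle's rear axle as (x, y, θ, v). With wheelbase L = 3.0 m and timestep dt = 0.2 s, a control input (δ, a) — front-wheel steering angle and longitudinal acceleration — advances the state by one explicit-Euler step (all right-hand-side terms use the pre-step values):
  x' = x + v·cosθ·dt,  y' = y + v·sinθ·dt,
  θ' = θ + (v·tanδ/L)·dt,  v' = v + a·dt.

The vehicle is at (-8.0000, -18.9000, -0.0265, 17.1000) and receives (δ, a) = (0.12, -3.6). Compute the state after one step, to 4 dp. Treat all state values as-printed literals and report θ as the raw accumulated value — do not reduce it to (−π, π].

(-4.5812, -18.9906, 0.1110, 16.3800)

x' = -8.0000 + 17.1000·cos(-0.0265)·0.2 = -4.5812
y' = -18.9000 + 17.1000·sin(-0.0265)·0.2 = -18.9906
θ' = -0.0265 + (17.1000/3.0)·tan(0.12)·0.2 = 0.1110
v' = 17.1000 − 3.6000·0.2 = 16.3800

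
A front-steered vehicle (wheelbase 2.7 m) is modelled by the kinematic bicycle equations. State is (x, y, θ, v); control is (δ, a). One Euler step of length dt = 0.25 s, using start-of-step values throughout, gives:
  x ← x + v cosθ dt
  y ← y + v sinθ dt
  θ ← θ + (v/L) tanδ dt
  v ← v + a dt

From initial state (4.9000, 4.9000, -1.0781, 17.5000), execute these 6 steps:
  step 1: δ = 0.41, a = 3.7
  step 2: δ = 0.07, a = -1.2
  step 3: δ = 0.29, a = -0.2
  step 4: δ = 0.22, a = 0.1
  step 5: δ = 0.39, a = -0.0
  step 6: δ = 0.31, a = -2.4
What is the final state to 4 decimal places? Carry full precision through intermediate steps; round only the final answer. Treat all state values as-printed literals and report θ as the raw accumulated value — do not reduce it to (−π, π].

after step 1 (δ=0.41, a=3.7): (6.969389, 1.045359, -0.373836, 18.425000)
after step 2 (δ=0.07, a=-1.2): (11.257500, -0.636795, -0.254220, 18.125000)
after step 3 (δ=0.29, a=-0.2): (15.643115, -1.776361, 0.246589, 18.075000)
after step 4 (δ=0.22, a=0.1): (20.025176, -0.673346, 0.620841, 18.100000)
after step 5 (δ=0.39, a=-0.0): (23.705764, 1.958934, 1.309738, 18.100000)
after step 6 (δ=0.31, a=-2.4): (24.873680, 6.330615, 1.846583, 17.500000)

(24.8737, 6.3306, 1.8466, 17.5000)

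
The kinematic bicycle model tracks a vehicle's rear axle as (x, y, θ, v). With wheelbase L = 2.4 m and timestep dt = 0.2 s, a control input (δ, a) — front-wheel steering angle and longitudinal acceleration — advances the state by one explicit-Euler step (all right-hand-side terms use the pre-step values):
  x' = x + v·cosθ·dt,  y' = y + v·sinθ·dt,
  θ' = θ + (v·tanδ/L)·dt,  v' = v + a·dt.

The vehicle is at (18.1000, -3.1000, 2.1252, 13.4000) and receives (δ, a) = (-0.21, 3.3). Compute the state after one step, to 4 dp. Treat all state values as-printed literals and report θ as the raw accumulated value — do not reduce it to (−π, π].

x' = 18.1000 + 13.4000·cos(2.1252)·0.2 = 16.6892
y' = -3.1000 + 13.4000·sin(2.1252)·0.2 = -0.8214
θ' = 2.1252 + (13.4000/2.4)·tan(-0.21)·0.2 = 1.8872
v' = 13.4000 + 3.3000·0.2 = 14.0600

(16.6892, -0.8214, 1.8872, 14.0600)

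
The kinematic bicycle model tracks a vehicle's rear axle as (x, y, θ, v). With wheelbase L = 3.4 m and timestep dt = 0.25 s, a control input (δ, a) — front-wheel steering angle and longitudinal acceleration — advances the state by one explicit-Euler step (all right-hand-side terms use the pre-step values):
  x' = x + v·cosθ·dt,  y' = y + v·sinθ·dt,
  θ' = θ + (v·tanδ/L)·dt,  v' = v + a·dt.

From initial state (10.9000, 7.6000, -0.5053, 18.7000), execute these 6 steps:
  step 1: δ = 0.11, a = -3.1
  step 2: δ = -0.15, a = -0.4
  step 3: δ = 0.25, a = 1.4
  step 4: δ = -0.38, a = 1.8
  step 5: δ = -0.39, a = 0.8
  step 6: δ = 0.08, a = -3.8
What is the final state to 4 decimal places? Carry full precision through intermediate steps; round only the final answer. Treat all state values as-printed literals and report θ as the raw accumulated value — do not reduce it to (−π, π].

after step 1 (δ=0.11, a=-3.1): (14.990762, 5.336973, -0.353437, 17.925000)
after step 2 (δ=-0.15, a=-0.4): (19.195020, 3.785903, -0.552635, 17.825000)
after step 3 (δ=0.25, a=1.4): (22.987930, 1.446674, -0.217969, 18.175000)
after step 4 (δ=-0.38, a=1.8): (27.424170, 0.464103, -0.751743, 18.625000)
after step 5 (δ=-0.39, a=0.8): (30.825560, -2.715709, -1.314676, 18.825000)
after step 6 (δ=0.08, a=-3.8): (32.017791, -7.268442, -1.203704, 17.875000)

(32.0178, -7.2684, -1.2037, 17.8750)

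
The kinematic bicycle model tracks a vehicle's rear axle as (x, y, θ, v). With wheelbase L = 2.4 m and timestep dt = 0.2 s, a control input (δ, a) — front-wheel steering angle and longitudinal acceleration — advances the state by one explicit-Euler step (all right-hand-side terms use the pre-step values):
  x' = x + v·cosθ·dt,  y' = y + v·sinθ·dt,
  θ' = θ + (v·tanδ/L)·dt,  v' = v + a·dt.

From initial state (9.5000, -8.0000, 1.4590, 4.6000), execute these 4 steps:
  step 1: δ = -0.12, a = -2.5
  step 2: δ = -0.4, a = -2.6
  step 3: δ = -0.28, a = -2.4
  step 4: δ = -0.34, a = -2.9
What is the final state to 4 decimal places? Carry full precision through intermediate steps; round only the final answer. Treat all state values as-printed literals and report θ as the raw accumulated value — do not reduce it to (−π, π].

after step 1 (δ=-0.12, a=-2.5): (9.602639, -7.085743, 1.412778, 4.100000)
after step 2 (δ=-0.4, a=-2.6): (9.731675, -6.275960, 1.268324, 3.580000)
after step 3 (δ=-0.28, a=-2.4): (9.944958, -5.592464, 1.182537, 3.100000)
after step 4 (δ=-0.34, a=-2.9): (10.179677, -5.018611, 1.091155, 2.520000)

(10.1797, -5.0186, 1.0912, 2.5200)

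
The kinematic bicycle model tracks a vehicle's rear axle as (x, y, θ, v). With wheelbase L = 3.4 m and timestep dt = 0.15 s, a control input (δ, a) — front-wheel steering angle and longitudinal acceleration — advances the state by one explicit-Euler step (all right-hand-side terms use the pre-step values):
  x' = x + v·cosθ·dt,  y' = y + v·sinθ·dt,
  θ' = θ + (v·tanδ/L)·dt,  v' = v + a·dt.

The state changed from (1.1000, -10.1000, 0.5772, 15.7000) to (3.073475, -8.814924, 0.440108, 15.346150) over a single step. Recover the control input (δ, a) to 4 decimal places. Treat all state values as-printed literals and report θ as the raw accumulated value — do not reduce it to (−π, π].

a = (v'−v)/dt = (-0.353850)/0.15 = -2.3590
Δθ = θ'−θ = -0.137092;  (v·dt/L) = 15.7000·0.15/3.4 = 0.692647
tan δ = Δθ·L/(v·dt) = -0.197925  →  δ = -0.1954

δ = -0.1954, a = -2.3590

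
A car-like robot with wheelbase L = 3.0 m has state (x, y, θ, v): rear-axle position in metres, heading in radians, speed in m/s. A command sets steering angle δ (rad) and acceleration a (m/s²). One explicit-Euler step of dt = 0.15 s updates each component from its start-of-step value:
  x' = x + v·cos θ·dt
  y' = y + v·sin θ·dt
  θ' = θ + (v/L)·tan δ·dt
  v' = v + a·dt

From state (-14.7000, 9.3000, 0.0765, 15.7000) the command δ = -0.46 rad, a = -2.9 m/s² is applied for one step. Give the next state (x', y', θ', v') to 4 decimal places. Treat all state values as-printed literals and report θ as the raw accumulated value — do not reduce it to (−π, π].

x' = -14.7000 + 15.7000·cos(0.0765)·0.15 = -12.3519
y' = 9.3000 + 15.7000·sin(0.0765)·0.15 = 9.4800
θ' = 0.0765 + (15.7000/3.0)·tan(-0.46)·0.15 = -0.3124
v' = 15.7000 − 2.9000·0.15 = 15.2650

(-12.3519, 9.4800, -0.3124, 15.2650)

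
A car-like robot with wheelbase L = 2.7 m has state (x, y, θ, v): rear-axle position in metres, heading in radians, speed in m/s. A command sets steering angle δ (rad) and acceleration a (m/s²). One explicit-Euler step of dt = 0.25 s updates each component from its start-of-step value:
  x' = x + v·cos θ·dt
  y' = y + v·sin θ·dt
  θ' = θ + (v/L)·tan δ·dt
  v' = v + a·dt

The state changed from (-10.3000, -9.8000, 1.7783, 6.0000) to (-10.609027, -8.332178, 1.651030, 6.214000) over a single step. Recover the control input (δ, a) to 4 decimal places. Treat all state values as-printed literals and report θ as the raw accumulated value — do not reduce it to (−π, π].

δ = -0.2252, a = 0.8560

a = (v'−v)/dt = (0.214000)/0.25 = 0.8560
Δθ = θ'−θ = -0.127270;  (v·dt/L) = 6.0000·0.25/2.7 = 0.555556
tan δ = Δθ·L/(v·dt) = -0.229086  →  δ = -0.2252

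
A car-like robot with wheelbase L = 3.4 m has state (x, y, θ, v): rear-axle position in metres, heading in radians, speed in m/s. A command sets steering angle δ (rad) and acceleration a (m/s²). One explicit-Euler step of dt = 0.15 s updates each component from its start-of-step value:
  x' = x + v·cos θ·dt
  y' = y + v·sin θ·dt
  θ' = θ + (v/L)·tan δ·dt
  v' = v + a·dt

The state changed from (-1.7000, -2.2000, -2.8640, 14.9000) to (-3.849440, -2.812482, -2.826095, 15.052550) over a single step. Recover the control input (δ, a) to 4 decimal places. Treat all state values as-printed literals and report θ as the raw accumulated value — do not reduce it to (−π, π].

a = (v'−v)/dt = (0.152550)/0.15 = 1.0170
Δθ = θ'−θ = 0.037905;  (v·dt/L) = 14.9000·0.15/3.4 = 0.657353
tan δ = Δθ·L/(v·dt) = 0.057663  →  δ = 0.0576

δ = 0.0576, a = 1.0170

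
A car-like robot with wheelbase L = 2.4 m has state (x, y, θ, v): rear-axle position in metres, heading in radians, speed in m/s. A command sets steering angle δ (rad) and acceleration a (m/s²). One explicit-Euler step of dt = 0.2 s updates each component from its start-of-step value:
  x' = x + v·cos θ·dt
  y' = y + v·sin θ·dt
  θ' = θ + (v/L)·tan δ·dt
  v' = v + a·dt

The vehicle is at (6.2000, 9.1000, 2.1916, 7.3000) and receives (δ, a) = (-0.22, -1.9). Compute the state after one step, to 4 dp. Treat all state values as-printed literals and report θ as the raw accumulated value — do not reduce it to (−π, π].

(5.3507, 10.2876, 2.0556, 6.9200)

x' = 6.2000 + 7.3000·cos(2.1916)·0.2 = 5.3507
y' = 9.1000 + 7.3000·sin(2.1916)·0.2 = 10.2876
θ' = 2.1916 + (7.3000/2.4)·tan(-0.22)·0.2 = 2.0556
v' = 7.3000 − 1.9000·0.2 = 6.9200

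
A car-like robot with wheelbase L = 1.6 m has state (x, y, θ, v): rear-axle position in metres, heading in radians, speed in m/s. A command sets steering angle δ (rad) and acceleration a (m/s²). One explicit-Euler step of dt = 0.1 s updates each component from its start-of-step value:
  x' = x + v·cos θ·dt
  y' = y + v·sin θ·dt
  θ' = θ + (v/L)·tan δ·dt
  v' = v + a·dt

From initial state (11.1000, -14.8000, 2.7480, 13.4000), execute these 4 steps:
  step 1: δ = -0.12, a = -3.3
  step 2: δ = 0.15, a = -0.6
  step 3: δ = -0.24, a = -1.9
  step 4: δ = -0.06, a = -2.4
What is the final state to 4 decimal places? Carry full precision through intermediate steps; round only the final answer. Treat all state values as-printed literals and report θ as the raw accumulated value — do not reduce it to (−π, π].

(6.4204, -12.5020, 2.5234, 12.5800)

after step 1 (δ=-0.12, a=-3.3): (9.862460, -14.286098, 2.647015, 13.070000)
after step 2 (δ=0.15, a=-0.6): (8.712079, -13.665717, 2.770473, 13.010000)
after step 3 (δ=-0.24, a=-1.9): (7.499648, -13.193898, 2.571488, 12.820000)
after step 4 (δ=-0.06, a=-2.4): (6.420404, -12.501977, 2.523355, 12.580000)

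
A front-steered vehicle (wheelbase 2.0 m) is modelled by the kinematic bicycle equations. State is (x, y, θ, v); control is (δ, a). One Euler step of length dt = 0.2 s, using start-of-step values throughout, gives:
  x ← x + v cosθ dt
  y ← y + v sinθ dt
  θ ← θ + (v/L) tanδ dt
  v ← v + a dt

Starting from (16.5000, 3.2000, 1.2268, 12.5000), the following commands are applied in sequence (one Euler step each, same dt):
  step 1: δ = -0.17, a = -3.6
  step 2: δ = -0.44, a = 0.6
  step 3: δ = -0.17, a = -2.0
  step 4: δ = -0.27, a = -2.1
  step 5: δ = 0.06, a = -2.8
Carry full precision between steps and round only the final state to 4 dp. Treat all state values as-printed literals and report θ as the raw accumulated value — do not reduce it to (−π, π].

(25.1647, 9.0359, 0.0017, 10.5200)

after step 1 (δ=-0.17, a=-3.6): (17.343130, 5.553536, 1.012229, 11.780000)
after step 2 (δ=-0.44, a=0.6): (18.591744, 7.551460, 0.457650, 11.900000)
after step 3 (δ=-0.17, a=-2.0): (20.726826, 8.603041, 0.253378, 11.500000)
after step 4 (δ=-0.27, a=-2.1): (22.953390, 9.179594, -0.064894, 11.080000)
after step 5 (δ=0.06, a=-2.8): (25.164725, 9.035890, 0.001666, 10.520000)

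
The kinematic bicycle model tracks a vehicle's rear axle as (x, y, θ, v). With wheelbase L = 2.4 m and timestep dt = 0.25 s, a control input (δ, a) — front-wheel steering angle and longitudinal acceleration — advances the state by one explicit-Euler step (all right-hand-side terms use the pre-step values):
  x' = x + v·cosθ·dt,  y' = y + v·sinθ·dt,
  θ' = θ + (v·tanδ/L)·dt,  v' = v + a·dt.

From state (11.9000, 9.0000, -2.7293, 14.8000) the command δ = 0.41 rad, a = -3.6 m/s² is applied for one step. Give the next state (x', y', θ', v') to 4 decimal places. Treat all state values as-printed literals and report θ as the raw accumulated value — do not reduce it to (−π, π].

x' = 11.9000 + 14.8000·cos(-2.7293)·0.25 = 8.5100
y' = 9.0000 + 14.8000·sin(-2.7293)·0.25 = 7.5174
θ' = -2.7293 + (14.8000/2.4)·tan(0.41)·0.25 = -2.0592
v' = 14.8000 − 3.6000·0.25 = 13.9000

(8.5100, 7.5174, -2.0592, 13.9000)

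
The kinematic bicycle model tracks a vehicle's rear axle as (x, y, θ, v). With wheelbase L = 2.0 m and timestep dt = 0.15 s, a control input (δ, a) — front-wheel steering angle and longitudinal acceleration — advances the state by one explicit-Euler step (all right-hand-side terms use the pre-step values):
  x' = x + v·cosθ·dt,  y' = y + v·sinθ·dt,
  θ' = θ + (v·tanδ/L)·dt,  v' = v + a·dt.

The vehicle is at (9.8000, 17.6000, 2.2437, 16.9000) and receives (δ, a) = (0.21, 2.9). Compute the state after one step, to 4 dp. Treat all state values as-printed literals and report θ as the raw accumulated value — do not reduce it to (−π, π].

x' = 9.8000 + 16.9000·cos(2.2437)·0.15 = 8.2200
y' = 17.6000 + 16.9000·sin(2.2437)·0.15 = 19.5824
θ' = 2.2437 + (16.9000/2.0)·tan(0.21)·0.15 = 2.5139
v' = 16.9000 + 2.9000·0.15 = 17.3350

(8.2200, 19.5824, 2.5139, 17.3350)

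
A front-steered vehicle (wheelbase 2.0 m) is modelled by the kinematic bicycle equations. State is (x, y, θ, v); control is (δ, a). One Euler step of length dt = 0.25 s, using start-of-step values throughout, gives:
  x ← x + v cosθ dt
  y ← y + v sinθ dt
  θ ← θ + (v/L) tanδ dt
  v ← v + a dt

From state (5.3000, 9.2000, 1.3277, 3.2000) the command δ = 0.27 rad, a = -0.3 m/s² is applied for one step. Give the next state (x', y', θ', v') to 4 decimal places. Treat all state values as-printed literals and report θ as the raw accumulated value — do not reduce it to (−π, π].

(5.4926, 9.9765, 1.4384, 3.1250)

x' = 5.3000 + 3.2000·cos(1.3277)·0.25 = 5.4926
y' = 9.2000 + 3.2000·sin(1.3277)·0.25 = 9.9765
θ' = 1.3277 + (3.2000/2.0)·tan(0.27)·0.25 = 1.4384
v' = 3.2000 − 0.3000·0.25 = 3.1250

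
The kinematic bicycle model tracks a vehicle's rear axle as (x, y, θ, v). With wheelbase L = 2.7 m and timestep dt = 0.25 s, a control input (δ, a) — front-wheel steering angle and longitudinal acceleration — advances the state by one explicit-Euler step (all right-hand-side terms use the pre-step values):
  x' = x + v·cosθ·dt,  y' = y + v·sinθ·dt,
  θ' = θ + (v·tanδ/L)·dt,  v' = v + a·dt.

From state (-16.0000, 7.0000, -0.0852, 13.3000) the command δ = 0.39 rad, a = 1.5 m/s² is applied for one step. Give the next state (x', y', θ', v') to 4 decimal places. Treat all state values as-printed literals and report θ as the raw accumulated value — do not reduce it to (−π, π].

(-12.6871, 6.7171, 0.4210, 13.6750)

x' = -16.0000 + 13.3000·cos(-0.0852)·0.25 = -12.6871
y' = 7.0000 + 13.3000·sin(-0.0852)·0.25 = 6.7171
θ' = -0.0852 + (13.3000/2.7)·tan(0.39)·0.25 = 0.4210
v' = 13.3000 + 1.5000·0.25 = 13.6750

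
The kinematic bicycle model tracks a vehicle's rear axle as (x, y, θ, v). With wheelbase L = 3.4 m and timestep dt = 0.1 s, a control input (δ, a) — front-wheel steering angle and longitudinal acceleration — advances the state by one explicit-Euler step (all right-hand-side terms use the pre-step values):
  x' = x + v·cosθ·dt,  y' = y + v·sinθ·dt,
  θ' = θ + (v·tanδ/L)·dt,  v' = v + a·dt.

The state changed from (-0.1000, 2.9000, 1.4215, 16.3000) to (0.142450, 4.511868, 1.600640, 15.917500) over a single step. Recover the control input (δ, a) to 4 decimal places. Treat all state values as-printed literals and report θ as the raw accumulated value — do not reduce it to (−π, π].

δ = 0.3576, a = -3.8250

a = (v'−v)/dt = (-0.382500)/0.1 = -3.8250
Δθ = θ'−θ = 0.179140;  (v·dt/L) = 16.3000·0.1/3.4 = 0.479412
tan δ = Δθ·L/(v·dt) = 0.373666  →  δ = 0.3576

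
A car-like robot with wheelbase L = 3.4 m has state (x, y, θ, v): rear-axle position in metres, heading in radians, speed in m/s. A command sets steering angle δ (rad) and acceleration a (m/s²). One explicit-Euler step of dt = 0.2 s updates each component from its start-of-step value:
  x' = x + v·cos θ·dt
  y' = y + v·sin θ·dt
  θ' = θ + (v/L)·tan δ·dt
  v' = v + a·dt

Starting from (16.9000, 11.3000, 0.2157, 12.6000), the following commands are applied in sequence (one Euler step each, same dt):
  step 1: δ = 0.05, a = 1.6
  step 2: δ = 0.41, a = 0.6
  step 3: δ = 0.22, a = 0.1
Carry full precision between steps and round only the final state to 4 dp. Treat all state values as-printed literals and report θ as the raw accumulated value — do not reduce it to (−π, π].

after step 1 (δ=0.05, a=1.6): (19.361604, 11.839359, 0.252790, 12.920000)
after step 2 (δ=0.41, a=0.6): (21.863480, 12.485633, 0.583109, 13.040000)
after step 3 (δ=0.22, a=0.1): (24.040520, 13.921655, 0.754639, 13.060000)

(24.0405, 13.9217, 0.7546, 13.0600)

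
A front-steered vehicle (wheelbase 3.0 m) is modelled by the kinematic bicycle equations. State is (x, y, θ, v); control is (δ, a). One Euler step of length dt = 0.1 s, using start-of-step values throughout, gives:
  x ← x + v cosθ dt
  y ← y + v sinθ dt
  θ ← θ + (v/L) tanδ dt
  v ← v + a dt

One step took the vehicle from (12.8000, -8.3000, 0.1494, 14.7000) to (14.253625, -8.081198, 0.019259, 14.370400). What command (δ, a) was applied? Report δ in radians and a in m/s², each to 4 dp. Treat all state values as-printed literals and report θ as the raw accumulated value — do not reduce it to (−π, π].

a = (v'−v)/dt = (-0.329600)/0.1 = -3.2960
Δθ = θ'−θ = -0.130141;  (v·dt/L) = 14.7000·0.1/3.0 = 0.490000
tan δ = Δθ·L/(v·dt) = -0.265594  →  δ = -0.2596

δ = -0.2596, a = -3.2960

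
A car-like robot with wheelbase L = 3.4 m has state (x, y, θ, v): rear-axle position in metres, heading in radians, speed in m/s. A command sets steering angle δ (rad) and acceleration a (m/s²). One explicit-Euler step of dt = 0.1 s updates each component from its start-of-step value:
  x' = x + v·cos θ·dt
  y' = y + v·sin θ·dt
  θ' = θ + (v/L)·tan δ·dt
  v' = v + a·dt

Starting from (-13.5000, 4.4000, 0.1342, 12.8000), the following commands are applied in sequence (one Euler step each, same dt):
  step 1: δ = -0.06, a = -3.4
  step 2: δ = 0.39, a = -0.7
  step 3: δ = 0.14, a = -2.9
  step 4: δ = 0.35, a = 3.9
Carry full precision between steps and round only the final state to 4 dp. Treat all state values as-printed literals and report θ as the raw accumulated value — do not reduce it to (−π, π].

(-8.6456, 5.4044, 0.4435, 12.4900)

after step 1 (δ=-0.06, a=-3.4): (-12.231509, 4.571261, 0.111585, 12.460000)
after step 2 (δ=0.39, a=-0.7): (-10.993258, 4.710007, 0.262224, 12.390000)
after step 3 (δ=0.14, a=-2.9): (-9.796612, 5.031192, 0.313578, 12.100000)
after step 4 (δ=0.35, a=3.9): (-8.645616, 5.404433, 0.443485, 12.490000)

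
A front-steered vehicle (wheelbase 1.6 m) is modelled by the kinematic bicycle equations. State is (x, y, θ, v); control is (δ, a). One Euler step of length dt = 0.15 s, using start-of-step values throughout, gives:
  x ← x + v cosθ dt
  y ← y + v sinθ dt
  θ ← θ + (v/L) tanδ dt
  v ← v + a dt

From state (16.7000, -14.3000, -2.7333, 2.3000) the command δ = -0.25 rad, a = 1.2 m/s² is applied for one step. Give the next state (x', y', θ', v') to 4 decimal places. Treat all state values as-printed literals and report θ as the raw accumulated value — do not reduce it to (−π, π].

(16.3834, -14.4370, -2.7884, 2.4800)

x' = 16.7000 + 2.3000·cos(-2.7333)·0.15 = 16.3834
y' = -14.3000 + 2.3000·sin(-2.7333)·0.15 = -14.4370
θ' = -2.7333 + (2.3000/1.6)·tan(-0.25)·0.15 = -2.7884
v' = 2.3000 + 1.2000·0.15 = 2.4800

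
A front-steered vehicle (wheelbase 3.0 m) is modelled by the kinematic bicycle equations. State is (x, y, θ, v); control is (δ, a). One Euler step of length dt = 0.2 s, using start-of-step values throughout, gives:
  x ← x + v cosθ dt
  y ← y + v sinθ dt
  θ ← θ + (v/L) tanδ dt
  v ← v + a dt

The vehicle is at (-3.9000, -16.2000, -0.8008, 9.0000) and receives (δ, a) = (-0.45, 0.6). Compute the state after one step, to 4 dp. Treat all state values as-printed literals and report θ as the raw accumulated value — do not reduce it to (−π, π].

(-2.6470, -17.4922, -1.0906, 9.1200)

x' = -3.9000 + 9.0000·cos(-0.8008)·0.2 = -2.6470
y' = -16.2000 + 9.0000·sin(-0.8008)·0.2 = -17.4922
θ' = -0.8008 + (9.0000/3.0)·tan(-0.45)·0.2 = -1.0906
v' = 9.0000 + 0.6000·0.2 = 9.1200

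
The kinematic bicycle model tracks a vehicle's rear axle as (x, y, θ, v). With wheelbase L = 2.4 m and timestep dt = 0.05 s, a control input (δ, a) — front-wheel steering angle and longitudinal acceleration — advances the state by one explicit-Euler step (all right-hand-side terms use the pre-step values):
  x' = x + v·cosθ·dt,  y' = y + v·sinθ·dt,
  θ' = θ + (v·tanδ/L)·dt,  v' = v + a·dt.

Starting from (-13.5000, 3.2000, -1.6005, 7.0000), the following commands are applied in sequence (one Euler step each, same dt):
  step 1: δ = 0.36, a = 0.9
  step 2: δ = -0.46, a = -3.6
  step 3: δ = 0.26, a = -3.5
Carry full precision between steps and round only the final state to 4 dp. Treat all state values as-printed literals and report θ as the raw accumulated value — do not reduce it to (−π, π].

after step 1 (δ=0.36, a=0.9): (-13.510395, 2.850154, -1.545608, 7.045000)
after step 2 (δ=-0.46, a=-3.6): (-13.501523, 2.498016, -1.618325, 6.865000)
after step 3 (δ=0.26, a=-3.5): (-13.517831, 2.155154, -1.580279, 6.690000)

(-13.5178, 2.1552, -1.5803, 6.6900)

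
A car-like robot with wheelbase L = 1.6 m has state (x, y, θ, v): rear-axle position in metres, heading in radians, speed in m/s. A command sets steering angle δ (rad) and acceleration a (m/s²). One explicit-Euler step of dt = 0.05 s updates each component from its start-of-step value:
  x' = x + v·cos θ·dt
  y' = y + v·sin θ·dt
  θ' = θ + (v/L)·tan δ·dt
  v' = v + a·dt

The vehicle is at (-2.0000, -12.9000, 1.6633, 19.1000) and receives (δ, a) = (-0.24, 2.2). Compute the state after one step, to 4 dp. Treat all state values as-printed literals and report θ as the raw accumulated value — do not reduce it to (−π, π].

x' = -2.0000 + 19.1000·cos(1.6633)·0.05 = -2.0882
y' = -12.9000 + 19.1000·sin(1.6633)·0.05 = -11.9491
θ' = 1.6633 + (19.1000/1.6)·tan(-0.24)·0.05 = 1.5172
v' = 19.1000 + 2.2000·0.05 = 19.2100

(-2.0882, -11.9491, 1.5172, 19.2100)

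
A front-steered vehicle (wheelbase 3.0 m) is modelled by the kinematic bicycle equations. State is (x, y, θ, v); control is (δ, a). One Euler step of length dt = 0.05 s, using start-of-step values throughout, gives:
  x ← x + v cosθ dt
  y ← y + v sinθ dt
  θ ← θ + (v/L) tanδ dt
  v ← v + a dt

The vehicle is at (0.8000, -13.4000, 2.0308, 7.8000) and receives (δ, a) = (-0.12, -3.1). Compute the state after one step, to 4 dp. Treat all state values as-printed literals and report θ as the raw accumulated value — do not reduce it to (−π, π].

x' = 0.8000 + 7.8000·cos(2.0308)·0.05 = 0.6269
y' = -13.4000 + 7.8000·sin(2.0308)·0.05 = -13.0505
θ' = 2.0308 + (7.8000/3.0)·tan(-0.12)·0.05 = 2.0151
v' = 7.8000 − 3.1000·0.05 = 7.6450

(0.6269, -13.0505, 2.0151, 7.6450)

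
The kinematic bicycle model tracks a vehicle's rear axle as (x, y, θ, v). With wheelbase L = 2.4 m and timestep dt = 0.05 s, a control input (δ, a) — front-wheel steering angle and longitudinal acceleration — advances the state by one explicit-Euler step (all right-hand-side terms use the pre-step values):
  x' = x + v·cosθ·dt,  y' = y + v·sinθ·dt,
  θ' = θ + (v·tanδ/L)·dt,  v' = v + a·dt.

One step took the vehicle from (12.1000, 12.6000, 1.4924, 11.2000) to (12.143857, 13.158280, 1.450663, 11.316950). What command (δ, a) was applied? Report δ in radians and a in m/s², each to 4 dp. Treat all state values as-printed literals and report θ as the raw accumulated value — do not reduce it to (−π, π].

a = (v'−v)/dt = (0.116950)/0.05 = 2.3390
Δθ = θ'−θ = -0.041737;  (v·dt/L) = 11.2000·0.05/2.4 = 0.233333
tan δ = Δθ·L/(v·dt) = -0.178873  →  δ = -0.1770

δ = -0.1770, a = 2.3390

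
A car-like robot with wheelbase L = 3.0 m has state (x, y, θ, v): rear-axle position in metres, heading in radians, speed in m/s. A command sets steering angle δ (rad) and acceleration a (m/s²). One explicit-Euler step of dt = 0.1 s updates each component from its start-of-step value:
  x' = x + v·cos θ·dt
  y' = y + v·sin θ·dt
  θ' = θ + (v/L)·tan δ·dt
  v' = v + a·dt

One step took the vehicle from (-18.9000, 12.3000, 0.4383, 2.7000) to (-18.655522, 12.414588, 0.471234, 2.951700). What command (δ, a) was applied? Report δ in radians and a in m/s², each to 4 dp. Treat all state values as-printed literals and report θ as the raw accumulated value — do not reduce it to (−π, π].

δ = 0.3508, a = 2.5170

a = (v'−v)/dt = (0.251700)/0.1 = 2.5170
Δθ = θ'−θ = 0.032934;  (v·dt/L) = 2.7000·0.1/3.0 = 0.090000
tan δ = Δθ·L/(v·dt) = 0.365933  →  δ = 0.3508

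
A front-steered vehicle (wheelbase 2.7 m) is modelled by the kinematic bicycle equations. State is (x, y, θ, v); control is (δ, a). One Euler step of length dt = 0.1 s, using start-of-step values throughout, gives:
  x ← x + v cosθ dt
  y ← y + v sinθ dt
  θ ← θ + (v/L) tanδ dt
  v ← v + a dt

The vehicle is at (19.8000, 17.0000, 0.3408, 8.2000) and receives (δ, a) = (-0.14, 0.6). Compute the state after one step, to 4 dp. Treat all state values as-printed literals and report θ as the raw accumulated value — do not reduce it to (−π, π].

(20.5728, 17.2741, 0.2980, 8.2600)

x' = 19.8000 + 8.2000·cos(0.3408)·0.1 = 20.5728
y' = 17.0000 + 8.2000·sin(0.3408)·0.1 = 17.2741
θ' = 0.3408 + (8.2000/2.7)·tan(-0.14)·0.1 = 0.2980
v' = 8.2000 + 0.6000·0.1 = 8.2600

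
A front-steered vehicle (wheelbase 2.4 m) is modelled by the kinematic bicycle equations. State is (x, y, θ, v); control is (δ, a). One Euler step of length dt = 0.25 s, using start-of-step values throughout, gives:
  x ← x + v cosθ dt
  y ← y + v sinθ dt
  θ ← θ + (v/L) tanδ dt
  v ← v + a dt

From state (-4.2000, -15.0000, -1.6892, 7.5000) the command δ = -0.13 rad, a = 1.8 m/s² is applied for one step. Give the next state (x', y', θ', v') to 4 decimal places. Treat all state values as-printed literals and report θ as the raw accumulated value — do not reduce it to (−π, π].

x' = -4.2000 + 7.5000·cos(-1.6892)·0.25 = -4.4215
y' = -15.0000 + 7.5000·sin(-1.6892)·0.25 = -16.8619
θ' = -1.6892 + (7.5000/2.4)·tan(-0.13)·0.25 = -1.7913
v' = 7.5000 + 1.8000·0.25 = 7.9500

(-4.4215, -16.8619, -1.7913, 7.9500)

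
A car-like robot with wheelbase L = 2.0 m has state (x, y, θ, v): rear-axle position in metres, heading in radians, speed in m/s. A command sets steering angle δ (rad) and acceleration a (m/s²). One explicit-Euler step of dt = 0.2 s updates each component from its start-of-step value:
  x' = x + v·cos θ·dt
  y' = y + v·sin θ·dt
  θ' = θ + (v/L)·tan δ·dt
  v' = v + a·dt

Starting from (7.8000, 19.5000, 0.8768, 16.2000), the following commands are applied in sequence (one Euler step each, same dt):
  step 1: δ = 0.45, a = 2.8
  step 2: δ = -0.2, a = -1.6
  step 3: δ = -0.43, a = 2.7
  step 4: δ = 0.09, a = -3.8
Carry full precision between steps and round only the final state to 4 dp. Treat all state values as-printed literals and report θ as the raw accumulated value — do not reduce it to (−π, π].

after step 1 (δ=0.45, a=2.8): (9.872350, 21.990575, 1.659349, 16.760000)
after step 2 (δ=-0.2, a=-1.6): (9.575909, 25.329441, 1.319607, 16.440000)
after step 3 (δ=-0.43, a=2.7): (10.393161, 28.514256, 0.565634, 16.980000)
after step 4 (δ=0.09, a=-3.8): (13.260230, 30.334347, 0.718868, 16.220000)

(13.2602, 30.3343, 0.7189, 16.2200)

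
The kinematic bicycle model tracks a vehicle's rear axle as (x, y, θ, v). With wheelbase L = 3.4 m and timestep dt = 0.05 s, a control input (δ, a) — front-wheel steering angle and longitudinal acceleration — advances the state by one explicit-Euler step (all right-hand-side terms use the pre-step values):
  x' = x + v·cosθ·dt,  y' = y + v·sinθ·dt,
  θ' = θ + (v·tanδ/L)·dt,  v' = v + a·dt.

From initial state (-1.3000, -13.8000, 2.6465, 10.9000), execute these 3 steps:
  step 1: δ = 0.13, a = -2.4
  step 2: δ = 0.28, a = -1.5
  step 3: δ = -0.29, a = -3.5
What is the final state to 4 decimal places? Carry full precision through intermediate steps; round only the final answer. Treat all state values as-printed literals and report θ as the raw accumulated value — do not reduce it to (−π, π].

(-2.7459, -13.0725, 2.6661, 10.5300)

after step 1 (δ=0.13, a=-2.4): (-1.779559, -13.541063, 2.667456, 10.780000)
after step 2 (δ=0.28, a=-1.5): (-2.259100, -13.294972, 2.713042, 10.705000)
after step 3 (δ=-0.29, a=-3.5): (-2.745947, -13.072547, 2.666064, 10.530000)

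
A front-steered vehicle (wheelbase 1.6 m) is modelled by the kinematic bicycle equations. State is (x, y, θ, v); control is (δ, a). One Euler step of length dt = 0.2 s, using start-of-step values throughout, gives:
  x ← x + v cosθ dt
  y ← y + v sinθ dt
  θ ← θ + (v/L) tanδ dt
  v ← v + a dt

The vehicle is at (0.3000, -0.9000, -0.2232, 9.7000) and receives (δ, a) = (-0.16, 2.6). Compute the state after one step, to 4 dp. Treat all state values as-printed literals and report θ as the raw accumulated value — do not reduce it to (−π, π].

(2.1919, -1.3294, -0.4189, 10.2200)

x' = 0.3000 + 9.7000·cos(-0.2232)·0.2 = 2.1919
y' = -0.9000 + 9.7000·sin(-0.2232)·0.2 = -1.3294
θ' = -0.2232 + (9.7000/1.6)·tan(-0.16)·0.2 = -0.4189
v' = 9.7000 + 2.6000·0.2 = 10.2200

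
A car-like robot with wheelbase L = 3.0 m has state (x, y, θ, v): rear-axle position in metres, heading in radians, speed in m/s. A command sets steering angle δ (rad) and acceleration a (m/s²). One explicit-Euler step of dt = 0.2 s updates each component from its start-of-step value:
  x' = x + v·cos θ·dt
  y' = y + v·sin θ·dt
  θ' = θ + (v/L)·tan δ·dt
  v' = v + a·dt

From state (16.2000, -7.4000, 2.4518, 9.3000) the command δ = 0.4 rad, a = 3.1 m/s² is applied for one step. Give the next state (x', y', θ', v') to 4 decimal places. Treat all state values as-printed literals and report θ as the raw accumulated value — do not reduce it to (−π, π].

x' = 16.2000 + 9.3000·cos(2.4518)·0.2 = 14.7652
y' = -7.4000 + 9.3000·sin(2.4518)·0.2 = -6.2163
θ' = 2.4518 + (9.3000/3.0)·tan(0.4)·0.2 = 2.7139
v' = 9.3000 + 3.1000·0.2 = 9.9200

(14.7652, -6.2163, 2.7139, 9.9200)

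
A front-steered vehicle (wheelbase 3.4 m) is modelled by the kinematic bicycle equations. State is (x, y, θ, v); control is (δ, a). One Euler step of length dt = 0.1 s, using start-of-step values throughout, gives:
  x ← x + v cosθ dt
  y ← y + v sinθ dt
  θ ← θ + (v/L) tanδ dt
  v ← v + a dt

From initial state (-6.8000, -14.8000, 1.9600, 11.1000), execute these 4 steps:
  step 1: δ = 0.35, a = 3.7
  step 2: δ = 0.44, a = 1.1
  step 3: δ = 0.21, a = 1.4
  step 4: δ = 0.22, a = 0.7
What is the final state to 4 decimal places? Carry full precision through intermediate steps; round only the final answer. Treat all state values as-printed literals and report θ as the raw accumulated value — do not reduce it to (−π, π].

after step 1 (δ=0.35, a=3.7): (-7.221191, -13.773015, 2.079171, 11.470000)
after step 2 (δ=0.44, a=1.1): (-7.779503, -12.771069, 2.237990, 11.580000)
after step 3 (δ=0.21, a=1.4): (-8.496055, -11.861389, 2.310584, 11.720000)
after step 4 (δ=0.22, a=0.7): (-9.286137, -10.995736, 2.387667, 11.790000)

(-9.2861, -10.9957, 2.3877, 11.7900)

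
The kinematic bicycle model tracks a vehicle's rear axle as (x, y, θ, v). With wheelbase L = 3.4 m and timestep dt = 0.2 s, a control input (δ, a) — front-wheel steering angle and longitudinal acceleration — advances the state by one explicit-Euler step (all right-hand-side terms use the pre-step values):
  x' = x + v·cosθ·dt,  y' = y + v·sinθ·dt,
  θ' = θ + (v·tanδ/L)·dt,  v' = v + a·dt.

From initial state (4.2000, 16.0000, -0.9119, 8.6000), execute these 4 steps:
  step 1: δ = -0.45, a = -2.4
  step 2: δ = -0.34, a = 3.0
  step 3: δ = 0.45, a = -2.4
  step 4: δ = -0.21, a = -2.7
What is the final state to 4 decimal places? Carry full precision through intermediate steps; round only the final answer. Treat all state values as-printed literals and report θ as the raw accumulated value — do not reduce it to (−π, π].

after step 1 (δ=-0.45, a=-2.4): (5.253061, 14.640050, -1.156269, 8.120000)
after step 2 (δ=-0.34, a=3.0): (5.907139, 13.153592, -1.325230, 8.720000)
after step 3 (δ=0.45, a=-2.4): (6.331114, 11.461912, -1.077452, 8.240000)
after step 4 (δ=-0.21, a=-2.7): (7.111565, 10.010430, -1.180763, 7.700000)

(7.1116, 10.0104, -1.1808, 7.7000)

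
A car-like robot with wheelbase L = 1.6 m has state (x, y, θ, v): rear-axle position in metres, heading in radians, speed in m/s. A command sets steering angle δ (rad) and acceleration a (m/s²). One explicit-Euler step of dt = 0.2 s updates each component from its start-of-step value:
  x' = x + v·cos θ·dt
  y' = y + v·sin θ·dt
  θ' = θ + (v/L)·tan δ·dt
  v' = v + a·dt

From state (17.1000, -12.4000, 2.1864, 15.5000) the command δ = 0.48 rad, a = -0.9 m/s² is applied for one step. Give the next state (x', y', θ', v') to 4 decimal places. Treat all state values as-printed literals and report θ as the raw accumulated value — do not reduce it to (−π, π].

(15.3099, -9.8691, 3.1951, 15.3200)

x' = 17.1000 + 15.5000·cos(2.1864)·0.2 = 15.3099
y' = -12.4000 + 15.5000·sin(2.1864)·0.2 = -9.8691
θ' = 2.1864 + (15.5000/1.6)·tan(0.48)·0.2 = 3.1951
v' = 15.5000 − 0.9000·0.2 = 15.3200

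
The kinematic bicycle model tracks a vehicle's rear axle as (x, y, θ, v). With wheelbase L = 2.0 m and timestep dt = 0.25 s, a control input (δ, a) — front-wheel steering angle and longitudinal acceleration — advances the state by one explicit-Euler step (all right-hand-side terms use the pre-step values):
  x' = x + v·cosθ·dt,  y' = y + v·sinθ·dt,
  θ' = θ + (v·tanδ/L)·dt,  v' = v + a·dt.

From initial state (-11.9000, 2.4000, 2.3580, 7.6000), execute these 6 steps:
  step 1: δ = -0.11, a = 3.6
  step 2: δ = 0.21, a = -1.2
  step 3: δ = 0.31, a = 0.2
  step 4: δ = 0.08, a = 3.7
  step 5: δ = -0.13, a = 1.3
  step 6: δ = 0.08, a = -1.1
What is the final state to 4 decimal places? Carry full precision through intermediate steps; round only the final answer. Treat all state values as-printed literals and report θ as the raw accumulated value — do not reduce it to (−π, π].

(-22.5600, 8.8230, 2.8358, 9.2250)

after step 1 (δ=-0.11, a=3.6): (-13.245926, 3.741075, 2.253076, 8.500000)
after step 2 (δ=0.21, a=-1.2): (-14.585876, 5.390366, 2.479540, 8.200000)
after step 3 (δ=0.31, a=0.2): (-16.202777, 6.650577, 2.807876, 8.250000)
after step 4 (δ=0.08, a=3.7): (-18.151492, 7.326163, 2.890552, 9.175000)
after step 5 (δ=-0.13, a=1.3): (-20.373343, 7.895957, 2.740613, 9.500000)
after step 6 (δ=0.08, a=-1.1): (-22.559956, 8.822968, 2.835816, 9.225000)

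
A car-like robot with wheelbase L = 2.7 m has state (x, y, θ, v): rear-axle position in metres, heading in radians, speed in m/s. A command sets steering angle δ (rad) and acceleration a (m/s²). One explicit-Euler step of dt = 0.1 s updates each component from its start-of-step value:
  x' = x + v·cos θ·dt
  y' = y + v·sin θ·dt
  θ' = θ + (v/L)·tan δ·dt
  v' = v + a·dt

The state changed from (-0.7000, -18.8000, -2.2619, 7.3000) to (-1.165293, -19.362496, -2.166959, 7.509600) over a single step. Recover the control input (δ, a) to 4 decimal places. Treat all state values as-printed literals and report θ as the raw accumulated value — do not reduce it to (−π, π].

δ = 0.3377, a = 2.0960

a = (v'−v)/dt = (0.209600)/0.1 = 2.0960
Δθ = θ'−θ = 0.094941;  (v·dt/L) = 7.3000·0.1/2.7 = 0.270370
tan δ = Δθ·L/(v·dt) = 0.351152  →  δ = 0.3377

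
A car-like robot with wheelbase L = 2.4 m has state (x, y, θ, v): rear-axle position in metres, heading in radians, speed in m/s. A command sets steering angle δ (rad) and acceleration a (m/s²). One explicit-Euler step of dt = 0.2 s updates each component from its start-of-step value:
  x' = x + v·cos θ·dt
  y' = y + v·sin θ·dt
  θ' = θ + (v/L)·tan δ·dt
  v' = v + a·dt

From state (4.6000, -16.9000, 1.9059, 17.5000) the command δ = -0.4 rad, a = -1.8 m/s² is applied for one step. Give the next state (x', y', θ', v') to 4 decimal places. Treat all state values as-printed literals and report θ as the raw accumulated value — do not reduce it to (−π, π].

(3.4490, -13.5947, 1.2893, 17.1400)

x' = 4.6000 + 17.5000·cos(1.9059)·0.2 = 3.4490
y' = -16.9000 + 17.5000·sin(1.9059)·0.2 = -13.5947
θ' = 1.9059 + (17.5000/2.4)·tan(-0.4)·0.2 = 1.2893
v' = 17.5000 − 1.8000·0.2 = 17.1400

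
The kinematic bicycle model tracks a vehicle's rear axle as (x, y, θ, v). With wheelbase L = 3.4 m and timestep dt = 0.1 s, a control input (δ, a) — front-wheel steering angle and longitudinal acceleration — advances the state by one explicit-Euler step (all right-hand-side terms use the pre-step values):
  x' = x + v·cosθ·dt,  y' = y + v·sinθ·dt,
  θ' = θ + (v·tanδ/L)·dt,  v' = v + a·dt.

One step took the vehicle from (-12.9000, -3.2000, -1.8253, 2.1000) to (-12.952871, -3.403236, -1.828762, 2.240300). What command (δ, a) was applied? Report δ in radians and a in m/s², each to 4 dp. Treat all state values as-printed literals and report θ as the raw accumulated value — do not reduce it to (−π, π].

a = (v'−v)/dt = (0.140300)/0.1 = 1.4030
Δθ = θ'−θ = -0.003462;  (v·dt/L) = 2.1000·0.1/3.4 = 0.061765
tan δ = Δθ·L/(v·dt) = -0.056051  →  δ = -0.0560

δ = -0.0560, a = 1.4030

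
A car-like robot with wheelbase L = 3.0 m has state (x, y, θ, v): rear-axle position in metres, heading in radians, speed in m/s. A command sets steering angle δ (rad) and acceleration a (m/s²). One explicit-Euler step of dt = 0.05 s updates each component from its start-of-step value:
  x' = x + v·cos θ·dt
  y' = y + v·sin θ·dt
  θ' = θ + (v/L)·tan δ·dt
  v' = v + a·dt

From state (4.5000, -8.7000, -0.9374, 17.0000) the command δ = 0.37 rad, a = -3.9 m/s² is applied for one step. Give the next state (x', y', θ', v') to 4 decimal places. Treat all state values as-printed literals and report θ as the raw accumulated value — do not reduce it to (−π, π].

x' = 4.5000 + 17.0000·cos(-0.9374)·0.05 = 5.0031
y' = -8.7000 + 17.0000·sin(-0.9374)·0.05 = -9.3851
θ' = -0.9374 + (17.0000/3.0)·tan(0.37)·0.05 = -0.8275
v' = 17.0000 − 3.9000·0.05 = 16.8050

(5.0031, -9.3851, -0.8275, 16.8050)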